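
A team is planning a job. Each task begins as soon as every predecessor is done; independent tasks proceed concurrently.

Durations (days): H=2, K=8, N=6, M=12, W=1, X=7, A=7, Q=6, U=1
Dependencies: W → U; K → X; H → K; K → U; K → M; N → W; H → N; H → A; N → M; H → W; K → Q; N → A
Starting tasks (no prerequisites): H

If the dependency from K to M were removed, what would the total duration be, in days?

Original critical path: H→K→M = 2+8+12 = 22 ⇒ 22 days.
Without K→M, M's earliest start moves from 10 to 8.
After: H→N→M = 2+6+12 = 20 → 20 days.

20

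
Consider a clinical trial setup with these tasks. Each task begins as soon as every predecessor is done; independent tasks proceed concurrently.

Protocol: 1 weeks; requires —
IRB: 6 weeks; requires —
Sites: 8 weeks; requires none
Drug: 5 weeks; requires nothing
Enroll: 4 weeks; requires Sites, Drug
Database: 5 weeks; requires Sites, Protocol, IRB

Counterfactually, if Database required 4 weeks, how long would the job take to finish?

Critical path before the change: Sites→Database = 8+5 = 13 giving 13 weeks.
Since Database is critical, the -1 change carries straight to that chain (now 12 weeks).
Now Sites→Enroll = 8+4 = 12 is longest, so the finish becomes 12 weeks.

12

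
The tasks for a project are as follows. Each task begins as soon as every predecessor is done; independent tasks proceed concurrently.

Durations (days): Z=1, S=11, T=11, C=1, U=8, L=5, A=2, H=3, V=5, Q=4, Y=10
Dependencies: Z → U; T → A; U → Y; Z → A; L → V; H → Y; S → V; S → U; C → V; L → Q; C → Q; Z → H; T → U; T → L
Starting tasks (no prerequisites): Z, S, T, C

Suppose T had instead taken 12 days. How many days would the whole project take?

30

As given, the longest chain is T→U→Y = 11+8+10 = 29, so the finish is 29 days.
T is on the critical path; changing it to 12 makes that path 30 days.
No other chain overtakes it, so the finish is 30 days.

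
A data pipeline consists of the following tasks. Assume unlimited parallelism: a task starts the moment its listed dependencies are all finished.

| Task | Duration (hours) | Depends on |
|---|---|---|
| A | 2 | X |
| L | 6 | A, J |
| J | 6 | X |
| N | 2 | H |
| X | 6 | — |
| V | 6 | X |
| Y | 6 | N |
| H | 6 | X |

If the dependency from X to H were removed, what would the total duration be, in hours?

Original critical path: X→H→N→Y = 6+6+2+6 = 20 ⇒ 20 hours.
Without X→H, H's earliest start moves from 6 to 0.
The longest chain is now X→J→L = 6+6+6 = 18, so the job takes 18 hours.

18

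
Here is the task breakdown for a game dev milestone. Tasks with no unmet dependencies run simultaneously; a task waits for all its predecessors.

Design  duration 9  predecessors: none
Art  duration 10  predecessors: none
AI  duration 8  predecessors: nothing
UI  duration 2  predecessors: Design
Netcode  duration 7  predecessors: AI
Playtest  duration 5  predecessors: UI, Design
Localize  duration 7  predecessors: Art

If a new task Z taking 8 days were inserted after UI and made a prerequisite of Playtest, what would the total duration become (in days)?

24

Originally the project takes 17 days.
With Z inserted, Playtest now waits for max(UI, Design, Z).
New critical path: Design→UI→Z→Playtest = 9+2+8+5 = 24 ⇒ 24 days.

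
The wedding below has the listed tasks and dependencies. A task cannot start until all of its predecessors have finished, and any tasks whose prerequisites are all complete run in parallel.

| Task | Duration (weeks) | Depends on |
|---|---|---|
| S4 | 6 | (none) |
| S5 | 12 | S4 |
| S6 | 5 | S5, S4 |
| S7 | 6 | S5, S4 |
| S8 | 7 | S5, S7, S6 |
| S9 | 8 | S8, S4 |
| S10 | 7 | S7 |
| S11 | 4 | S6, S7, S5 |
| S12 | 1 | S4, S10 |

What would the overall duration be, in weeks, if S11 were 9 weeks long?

Actual critical path: S4→S5→S7→S8→S9 = 6+12+6+7+8 = 39 ⇒ 39 weeks.
The longest path through S11 is only 28 weeks, so S11 has float 11.
No other chain overtakes it, so the finish is 39 weeks.

39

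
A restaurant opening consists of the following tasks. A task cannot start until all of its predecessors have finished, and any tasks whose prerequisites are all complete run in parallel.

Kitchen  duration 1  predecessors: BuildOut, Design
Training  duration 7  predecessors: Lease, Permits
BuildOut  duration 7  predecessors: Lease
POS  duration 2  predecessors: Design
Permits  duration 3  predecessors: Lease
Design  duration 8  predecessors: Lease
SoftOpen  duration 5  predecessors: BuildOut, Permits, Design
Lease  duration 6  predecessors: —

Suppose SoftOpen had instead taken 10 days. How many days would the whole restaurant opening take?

The binding path is Lease→Design→SoftOpen = 6+8+5 = 19; finish at 19 days.
Since SoftOpen is critical, the +5 change carries straight to that chain (now 24 days).
No other chain overtakes it, so the finish is 24 days.

24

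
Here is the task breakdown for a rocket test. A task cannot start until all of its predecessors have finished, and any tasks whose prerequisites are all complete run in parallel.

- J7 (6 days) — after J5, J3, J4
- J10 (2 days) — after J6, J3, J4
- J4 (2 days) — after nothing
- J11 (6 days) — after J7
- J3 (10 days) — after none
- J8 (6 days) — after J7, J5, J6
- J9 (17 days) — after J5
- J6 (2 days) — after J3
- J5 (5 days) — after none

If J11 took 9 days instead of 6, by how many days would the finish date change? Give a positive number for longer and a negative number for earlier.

Critical path before the change: J3→J7→J11 = 10+6+6 = 22 giving 22 days.
Since J11 is critical, the +3 change carries straight to that chain (now 25 days).
No other chain overtakes it, so the finish is 25 days.
Change in finish: 25 − 22 = +3 days.

3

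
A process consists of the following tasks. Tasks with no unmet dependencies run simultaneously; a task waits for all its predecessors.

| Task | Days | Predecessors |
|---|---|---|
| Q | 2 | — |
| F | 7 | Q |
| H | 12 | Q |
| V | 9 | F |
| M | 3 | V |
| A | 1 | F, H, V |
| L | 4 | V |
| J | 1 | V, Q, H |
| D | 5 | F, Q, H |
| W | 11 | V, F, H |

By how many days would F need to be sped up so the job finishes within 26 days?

Current finish: 29 days; target: 26.
F is on every critical path, so each day cut from F cuts the finish by one (this holds down to a finish of 25).
Need 29 − 26 = 3 days off F → F becomes 4 days, finish becomes 26.

3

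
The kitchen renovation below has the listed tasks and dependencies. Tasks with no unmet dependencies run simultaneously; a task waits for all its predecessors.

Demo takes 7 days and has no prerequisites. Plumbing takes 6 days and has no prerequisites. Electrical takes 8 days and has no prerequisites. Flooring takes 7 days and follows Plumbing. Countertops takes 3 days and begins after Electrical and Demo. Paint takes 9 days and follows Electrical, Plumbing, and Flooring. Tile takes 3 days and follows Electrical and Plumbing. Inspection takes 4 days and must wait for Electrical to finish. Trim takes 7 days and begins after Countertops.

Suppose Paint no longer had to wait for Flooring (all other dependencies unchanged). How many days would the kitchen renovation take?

18

With the dependency in place, Plumbing→Flooring→Paint = 6+7+9 = 22 sets the finish at 22 days.
Without Flooring→Paint, Paint's earliest start moves from 13 to 8.
After: Electrical→Countertops→Trim = 8+3+7 = 18 → 18 days.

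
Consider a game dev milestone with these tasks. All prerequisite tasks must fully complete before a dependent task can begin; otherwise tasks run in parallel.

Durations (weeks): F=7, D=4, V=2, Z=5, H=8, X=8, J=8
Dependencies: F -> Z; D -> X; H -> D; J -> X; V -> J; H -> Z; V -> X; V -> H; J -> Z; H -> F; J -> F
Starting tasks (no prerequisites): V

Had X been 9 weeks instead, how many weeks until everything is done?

23

Critical path before the change: V→H→D→X = 2+8+4+8 = 22 giving 22 weeks.
X is on the critical path; changing it to 9 makes that path 23 weeks.
No other chain overtakes it, so the finish is 23 weeks.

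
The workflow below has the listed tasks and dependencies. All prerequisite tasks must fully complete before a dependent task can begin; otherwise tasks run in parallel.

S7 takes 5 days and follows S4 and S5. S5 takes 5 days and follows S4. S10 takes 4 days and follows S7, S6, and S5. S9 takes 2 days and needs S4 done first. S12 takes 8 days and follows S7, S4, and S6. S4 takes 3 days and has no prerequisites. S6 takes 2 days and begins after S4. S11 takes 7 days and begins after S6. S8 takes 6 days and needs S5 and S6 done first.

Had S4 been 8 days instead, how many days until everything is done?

The binding path is S4→S5→S7→S12 = 3+5+5+8 = 21; finish at 21 days.
S4 is on the critical path; changing it to 8 makes that path 26 days.
The critical path is still S4→S5→S7→S12; finish is now 26 days.

26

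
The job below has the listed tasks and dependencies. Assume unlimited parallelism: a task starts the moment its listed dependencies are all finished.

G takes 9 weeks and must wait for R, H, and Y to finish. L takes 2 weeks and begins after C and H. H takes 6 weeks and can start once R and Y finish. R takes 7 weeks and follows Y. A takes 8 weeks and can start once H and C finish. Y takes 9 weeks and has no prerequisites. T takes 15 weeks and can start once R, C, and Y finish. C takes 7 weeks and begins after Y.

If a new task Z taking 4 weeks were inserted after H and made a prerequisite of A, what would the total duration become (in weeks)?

34

Originally the job takes 31 weeks.
With Z inserted, A now waits for max(H, C, Z).
New critical path: Y→R→H→Z→A = 9+7+6+4+8 = 34 ⇒ 34 weeks.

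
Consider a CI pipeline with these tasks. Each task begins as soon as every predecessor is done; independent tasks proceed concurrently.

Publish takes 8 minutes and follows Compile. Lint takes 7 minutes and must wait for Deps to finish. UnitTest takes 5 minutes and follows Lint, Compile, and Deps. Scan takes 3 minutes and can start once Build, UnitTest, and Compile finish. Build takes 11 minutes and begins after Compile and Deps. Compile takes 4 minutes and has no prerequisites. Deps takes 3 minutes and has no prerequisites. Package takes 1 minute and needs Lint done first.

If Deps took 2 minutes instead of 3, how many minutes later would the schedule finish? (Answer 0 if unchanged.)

0

Critical path before the change: Deps→Lint→UnitTest→Scan = 3+7+5+3 = 18 giving 18 minutes.
Deps lies on that path, so at 2 minutes the path becomes 17 minutes.
The binding chain switches to Compile→Build→Scan = 4+11+3 = 18; finish 18 minutes.
Change in finish: 18 − 18 = +0 minutes.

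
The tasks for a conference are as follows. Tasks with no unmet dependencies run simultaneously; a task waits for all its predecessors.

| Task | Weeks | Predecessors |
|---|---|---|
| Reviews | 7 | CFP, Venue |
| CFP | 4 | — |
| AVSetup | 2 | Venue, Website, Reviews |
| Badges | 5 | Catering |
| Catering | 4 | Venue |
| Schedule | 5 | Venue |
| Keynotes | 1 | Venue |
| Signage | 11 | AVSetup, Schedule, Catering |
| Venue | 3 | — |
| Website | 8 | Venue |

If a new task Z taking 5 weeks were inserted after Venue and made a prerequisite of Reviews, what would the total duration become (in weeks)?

28

Originally the schedule takes 24 weeks.
With Z inserted, Reviews now waits for max(CFP, Venue, Z).
New critical path: Venue→Z→Reviews→AVSetup→Signage = 3+5+7+2+11 = 28 ⇒ 28 weeks.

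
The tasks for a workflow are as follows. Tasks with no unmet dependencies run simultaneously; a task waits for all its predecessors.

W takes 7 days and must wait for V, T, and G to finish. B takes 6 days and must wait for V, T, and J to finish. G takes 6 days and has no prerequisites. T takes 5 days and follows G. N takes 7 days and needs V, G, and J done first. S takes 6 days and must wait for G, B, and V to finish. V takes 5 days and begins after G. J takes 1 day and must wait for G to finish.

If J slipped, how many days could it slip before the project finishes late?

4

The longest chain is G→V→B→S = 6+5+6+6 = 23; overall finish 23 days.
The longest chain containing J totals 19 days.
Float = 23 − 19 = 4.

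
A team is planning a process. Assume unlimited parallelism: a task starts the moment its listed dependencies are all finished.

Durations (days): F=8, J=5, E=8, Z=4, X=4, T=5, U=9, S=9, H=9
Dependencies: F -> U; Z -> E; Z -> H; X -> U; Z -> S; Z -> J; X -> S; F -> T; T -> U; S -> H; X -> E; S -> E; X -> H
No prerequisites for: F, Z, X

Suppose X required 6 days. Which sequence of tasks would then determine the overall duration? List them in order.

As given, the longest chain is X→S→H = 4+9+9 = 22, so the finish is 22 days.
X is on the critical path; changing it to 6 makes that path 24 days.
No other chain overtakes it, so the finish is 24 days.

X, S, H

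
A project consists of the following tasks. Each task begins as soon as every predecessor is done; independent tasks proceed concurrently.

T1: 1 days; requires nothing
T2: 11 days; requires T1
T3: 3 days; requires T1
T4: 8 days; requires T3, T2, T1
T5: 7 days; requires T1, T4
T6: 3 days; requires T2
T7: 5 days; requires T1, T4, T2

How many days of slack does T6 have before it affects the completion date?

12

T1→T2→T4→T5 = 1+11+8+7 = 27 sets the makespan at 27 days.
T6 finishes as early as 15 and must finish by 27.
So T6 can slip 27 − 15 = 12 days.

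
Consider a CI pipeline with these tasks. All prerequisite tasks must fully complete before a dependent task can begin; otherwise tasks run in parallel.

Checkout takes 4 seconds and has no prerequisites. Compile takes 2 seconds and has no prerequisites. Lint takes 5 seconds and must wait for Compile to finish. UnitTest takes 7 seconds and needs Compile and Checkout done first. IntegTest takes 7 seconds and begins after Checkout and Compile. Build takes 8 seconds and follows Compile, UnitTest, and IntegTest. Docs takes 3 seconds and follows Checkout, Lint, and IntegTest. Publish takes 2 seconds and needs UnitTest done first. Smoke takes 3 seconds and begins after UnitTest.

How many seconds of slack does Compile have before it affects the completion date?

The longest chain is Checkout→UnitTest→Build = 4+7+8 = 19; overall finish 19 seconds.
The longest chain containing Compile totals 17 seconds.
Float = 19 − 17 = 2.

2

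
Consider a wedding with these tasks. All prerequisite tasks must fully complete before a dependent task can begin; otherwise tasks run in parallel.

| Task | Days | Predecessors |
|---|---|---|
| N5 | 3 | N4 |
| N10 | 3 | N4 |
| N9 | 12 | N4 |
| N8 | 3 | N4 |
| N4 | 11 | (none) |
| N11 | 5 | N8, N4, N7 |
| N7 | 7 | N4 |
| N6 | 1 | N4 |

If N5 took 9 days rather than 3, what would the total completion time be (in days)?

23

Actual critical path: N4→N7→N11 = 11+7+5 = 23 ⇒ 23 days.
The longest path through N5 is only 14 days, so N5 has float 9.
The critical path is still N4→N7→N11; finish is now 23 days.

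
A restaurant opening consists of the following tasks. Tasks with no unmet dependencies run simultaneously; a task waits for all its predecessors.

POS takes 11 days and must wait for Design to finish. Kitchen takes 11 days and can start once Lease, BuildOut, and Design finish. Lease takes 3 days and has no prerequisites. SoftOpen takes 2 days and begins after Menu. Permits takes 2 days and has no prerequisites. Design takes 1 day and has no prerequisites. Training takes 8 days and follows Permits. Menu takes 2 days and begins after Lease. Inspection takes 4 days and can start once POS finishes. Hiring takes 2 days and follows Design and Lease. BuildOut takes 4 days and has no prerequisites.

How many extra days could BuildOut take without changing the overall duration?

1

The longest chain is Design→POS→Inspection = 1+11+4 = 16; overall finish 16 days.
BuildOut finishes as early as 4 and must finish by 5.
Slack of BuildOut = 1 − 0 = 1 day.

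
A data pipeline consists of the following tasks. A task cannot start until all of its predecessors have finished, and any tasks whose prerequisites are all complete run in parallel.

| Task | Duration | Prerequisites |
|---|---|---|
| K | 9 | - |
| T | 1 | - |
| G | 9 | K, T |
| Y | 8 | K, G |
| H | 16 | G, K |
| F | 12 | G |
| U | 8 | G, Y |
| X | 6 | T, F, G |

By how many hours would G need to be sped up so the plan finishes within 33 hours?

3

Current finish: 36 hours; target: 33.
G is on every critical path, so each hour cut from G cuts the finish by one (this holds down to a finish of 28).
Need 36 − 33 = 3 hours off G → G becomes 6 hours, finish becomes 33.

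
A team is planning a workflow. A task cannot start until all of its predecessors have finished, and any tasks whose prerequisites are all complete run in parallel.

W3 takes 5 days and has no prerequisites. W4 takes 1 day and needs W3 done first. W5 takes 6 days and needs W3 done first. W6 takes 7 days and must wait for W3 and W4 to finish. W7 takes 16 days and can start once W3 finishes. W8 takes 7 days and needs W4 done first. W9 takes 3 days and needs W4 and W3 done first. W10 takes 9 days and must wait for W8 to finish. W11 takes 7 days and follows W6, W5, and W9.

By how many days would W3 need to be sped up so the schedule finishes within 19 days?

Current finish: 22 days; target: 19.
W3 is on every critical path, so each day cut from W3 cuts the finish by one (this holds down to a finish of 18).
Need 22 − 19 = 3 days off W3 → W3 becomes 2 days, finish becomes 19.

3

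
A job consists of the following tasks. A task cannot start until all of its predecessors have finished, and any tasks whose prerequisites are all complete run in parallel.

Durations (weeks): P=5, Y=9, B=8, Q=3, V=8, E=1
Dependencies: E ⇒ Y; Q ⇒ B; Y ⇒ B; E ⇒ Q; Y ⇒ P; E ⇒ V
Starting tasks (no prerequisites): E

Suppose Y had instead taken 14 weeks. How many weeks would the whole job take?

23

Actual critical path: E→Y→B = 1+9+8 = 18 ⇒ 18 weeks.
Since Y is critical, the +5 change carries straight to that chain (now 23 weeks).
That remains the longest chain; total 23 weeks.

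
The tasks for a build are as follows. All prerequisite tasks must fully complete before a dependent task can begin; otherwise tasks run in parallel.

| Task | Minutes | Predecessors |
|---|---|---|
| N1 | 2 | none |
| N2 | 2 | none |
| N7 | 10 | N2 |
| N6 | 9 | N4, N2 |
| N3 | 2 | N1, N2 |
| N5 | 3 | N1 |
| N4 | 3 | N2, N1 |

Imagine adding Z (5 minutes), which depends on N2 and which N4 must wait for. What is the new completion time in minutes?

19

Originally the build takes 14 minutes.
With Z inserted, N4 now waits for max(N2, N1, Z).
New critical path: N2→Z→N4→N6 = 2+5+3+9 = 19 ⇒ 19 minutes.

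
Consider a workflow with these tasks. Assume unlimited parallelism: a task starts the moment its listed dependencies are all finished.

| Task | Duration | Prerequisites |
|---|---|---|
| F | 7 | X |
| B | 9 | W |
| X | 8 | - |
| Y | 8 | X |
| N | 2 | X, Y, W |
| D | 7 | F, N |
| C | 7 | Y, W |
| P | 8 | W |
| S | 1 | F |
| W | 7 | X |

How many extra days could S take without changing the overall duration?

9

X→Y→N→D = 8+8+2+7 = 25 sets the makespan at 25 days.
The longest chain containing S totals 16 days.
Float = 25 − 16 = 9.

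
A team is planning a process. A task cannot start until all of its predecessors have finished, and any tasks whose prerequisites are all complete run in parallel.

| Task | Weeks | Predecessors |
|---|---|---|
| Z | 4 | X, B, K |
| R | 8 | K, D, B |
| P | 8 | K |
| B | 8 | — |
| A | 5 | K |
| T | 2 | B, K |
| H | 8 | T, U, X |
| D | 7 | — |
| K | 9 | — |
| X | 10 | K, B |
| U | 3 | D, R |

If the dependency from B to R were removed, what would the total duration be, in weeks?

Original critical path: K→R→U→H = 9+8+3+8 = 28 ⇒ 28 weeks.
Dropping B→R doesn't change R's earliest start (9); another predecessor still binds.
The longest chain is now K→R→U→H = 9+8+3+8 = 28, so the schedule takes 28 weeks.

28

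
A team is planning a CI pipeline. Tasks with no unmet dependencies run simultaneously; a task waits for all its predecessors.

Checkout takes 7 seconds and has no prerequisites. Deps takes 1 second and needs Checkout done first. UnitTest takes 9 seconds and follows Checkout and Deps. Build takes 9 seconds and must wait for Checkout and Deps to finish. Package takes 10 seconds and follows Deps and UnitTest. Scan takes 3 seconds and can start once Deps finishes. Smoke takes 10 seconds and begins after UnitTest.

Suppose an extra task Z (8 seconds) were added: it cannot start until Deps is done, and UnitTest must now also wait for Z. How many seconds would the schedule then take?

Originally the schedule takes 27 seconds.
With Z inserted, UnitTest now waits for max(Checkout, Deps, Z).
New critical path: Checkout→Deps→Z→UnitTest→Package = 7+1+8+9+10 = 35 ⇒ 35 seconds.

35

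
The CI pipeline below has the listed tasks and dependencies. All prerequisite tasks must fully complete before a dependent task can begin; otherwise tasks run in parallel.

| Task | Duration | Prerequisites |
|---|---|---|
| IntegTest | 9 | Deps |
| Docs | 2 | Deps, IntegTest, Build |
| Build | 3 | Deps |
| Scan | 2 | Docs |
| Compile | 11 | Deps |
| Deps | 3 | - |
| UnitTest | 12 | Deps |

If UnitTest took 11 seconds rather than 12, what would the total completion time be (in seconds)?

16

Baseline: Deps→IntegTest→Docs→Scan = 3+9+2+2 = 16 → 16 seconds.
UnitTest is off the critical path — its longest chain is 15 seconds, giving 1 of slack.
No other chain overtakes it, so the finish is 16 seconds.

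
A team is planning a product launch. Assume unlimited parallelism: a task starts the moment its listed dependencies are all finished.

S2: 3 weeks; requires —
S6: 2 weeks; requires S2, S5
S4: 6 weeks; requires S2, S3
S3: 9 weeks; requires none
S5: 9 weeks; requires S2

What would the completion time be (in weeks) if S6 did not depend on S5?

15

Before: longest chain S3→S4 = 9+6 = 15, finish 15.
Without S5→S6, S6's earliest start moves from 12 to 3.
After: S3→S4 = 9+6 = 15 → 15 weeks.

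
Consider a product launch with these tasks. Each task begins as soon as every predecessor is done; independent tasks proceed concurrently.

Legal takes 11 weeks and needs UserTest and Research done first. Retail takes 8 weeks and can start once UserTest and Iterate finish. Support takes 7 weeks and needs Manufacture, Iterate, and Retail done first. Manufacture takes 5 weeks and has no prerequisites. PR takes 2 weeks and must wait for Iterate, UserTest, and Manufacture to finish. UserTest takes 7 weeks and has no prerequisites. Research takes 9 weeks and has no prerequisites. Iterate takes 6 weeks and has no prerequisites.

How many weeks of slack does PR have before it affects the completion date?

13

The longest chain is UserTest→Retail→Support = 7+8+7 = 22; overall finish 22 weeks.
The longest chain containing PR totals 9 weeks.
So PR can slip 22 − 9 = 13 weeks.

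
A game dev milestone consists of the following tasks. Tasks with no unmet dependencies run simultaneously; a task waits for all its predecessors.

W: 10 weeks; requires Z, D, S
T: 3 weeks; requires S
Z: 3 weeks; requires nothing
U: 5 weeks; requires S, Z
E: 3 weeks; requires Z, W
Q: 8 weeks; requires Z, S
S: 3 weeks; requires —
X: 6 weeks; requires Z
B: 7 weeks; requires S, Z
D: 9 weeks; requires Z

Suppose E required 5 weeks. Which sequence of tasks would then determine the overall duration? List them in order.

As given, the longest chain is Z→D→W→E = 3+9+10+3 = 25, so the finish is 25 weeks.
E is on the critical path; changing it to 5 makes that path 27 weeks.
The critical path is still Z→D→W→E; finish is now 27 weeks.

Z, D, W, E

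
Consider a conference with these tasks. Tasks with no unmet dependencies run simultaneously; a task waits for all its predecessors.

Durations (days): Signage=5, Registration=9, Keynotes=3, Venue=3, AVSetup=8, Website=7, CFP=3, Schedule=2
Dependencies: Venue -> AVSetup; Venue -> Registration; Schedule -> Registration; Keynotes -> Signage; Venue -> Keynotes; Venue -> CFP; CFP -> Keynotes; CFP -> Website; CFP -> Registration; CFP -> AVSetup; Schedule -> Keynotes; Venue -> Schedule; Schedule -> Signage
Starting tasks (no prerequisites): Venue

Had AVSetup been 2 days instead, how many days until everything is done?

15

The binding path is Venue→CFP→Registration = 3+3+9 = 15; finish at 15 days.
AVSetup has 1 day of float (longest path through it is 14).
No other chain overtakes it, so the finish is 15 days.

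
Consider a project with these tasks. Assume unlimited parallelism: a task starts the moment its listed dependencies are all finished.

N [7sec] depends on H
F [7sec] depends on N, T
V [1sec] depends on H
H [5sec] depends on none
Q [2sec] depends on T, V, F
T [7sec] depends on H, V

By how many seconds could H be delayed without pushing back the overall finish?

H→V→T→F→Q = 5+1+7+7+2 = 22 sets the makespan at 22 seconds.
The longest chain containing H totals 22 seconds.
Slack of H = 0 − 0 = 0 seconds.

0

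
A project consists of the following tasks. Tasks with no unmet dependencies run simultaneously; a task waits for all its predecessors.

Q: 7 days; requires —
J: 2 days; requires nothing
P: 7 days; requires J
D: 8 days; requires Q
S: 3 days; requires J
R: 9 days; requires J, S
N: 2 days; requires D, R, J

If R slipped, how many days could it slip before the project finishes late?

The longest chain is Q→D→N = 7+8+2 = 17; overall finish 17 days.
The longest chain containing R totals 16 days.
So R can slip 15 − 14 = 1 day.

1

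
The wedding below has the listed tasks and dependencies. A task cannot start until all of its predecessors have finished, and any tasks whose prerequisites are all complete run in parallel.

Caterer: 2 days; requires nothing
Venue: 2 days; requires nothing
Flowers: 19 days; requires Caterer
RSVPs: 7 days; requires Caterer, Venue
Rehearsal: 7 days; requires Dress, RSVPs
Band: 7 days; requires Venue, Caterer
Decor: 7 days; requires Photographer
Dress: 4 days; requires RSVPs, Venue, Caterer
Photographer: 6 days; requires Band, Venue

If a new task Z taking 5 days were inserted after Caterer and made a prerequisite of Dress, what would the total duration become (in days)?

22

Originally the schedule takes 22 days.
With Z inserted, Dress now waits for max(RSVPs, Venue, Caterer, Z).
New critical path: Venue→Band→Photographer→Decor = 2+7+6+7 = 22 ⇒ 22 days.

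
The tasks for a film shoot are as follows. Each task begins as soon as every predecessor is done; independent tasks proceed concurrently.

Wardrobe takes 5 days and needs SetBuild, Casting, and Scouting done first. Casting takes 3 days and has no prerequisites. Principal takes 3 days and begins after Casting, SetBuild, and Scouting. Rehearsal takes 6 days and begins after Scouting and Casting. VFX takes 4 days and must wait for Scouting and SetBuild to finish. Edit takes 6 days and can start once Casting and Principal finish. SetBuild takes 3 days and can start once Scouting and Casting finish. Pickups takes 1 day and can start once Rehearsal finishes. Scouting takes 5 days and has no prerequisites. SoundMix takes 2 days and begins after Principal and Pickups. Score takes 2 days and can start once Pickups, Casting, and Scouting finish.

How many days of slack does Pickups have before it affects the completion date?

Critical path: Scouting→SetBuild→Principal→Edit = 5+3+3+6 = 17, so the finish is 17 days.
The longest chain containing Pickups totals 14 days.
So Pickups can slip 15 − 12 = 3 days.

3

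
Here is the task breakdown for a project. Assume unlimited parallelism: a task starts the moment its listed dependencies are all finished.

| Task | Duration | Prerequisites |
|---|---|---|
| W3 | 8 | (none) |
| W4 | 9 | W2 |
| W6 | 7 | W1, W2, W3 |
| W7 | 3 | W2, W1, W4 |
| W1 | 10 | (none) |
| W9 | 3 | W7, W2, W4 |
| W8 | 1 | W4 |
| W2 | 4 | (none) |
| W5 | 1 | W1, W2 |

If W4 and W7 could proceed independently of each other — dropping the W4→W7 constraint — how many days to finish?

17

Before: longest chain W2→W4→W7→W9 = 4+9+3+3 = 19, finish 19.
Without W4→W7, W7's earliest start moves from 13 to 10.
The longest chain is now W1→W6 = 10+7 = 17, so the job takes 17 days.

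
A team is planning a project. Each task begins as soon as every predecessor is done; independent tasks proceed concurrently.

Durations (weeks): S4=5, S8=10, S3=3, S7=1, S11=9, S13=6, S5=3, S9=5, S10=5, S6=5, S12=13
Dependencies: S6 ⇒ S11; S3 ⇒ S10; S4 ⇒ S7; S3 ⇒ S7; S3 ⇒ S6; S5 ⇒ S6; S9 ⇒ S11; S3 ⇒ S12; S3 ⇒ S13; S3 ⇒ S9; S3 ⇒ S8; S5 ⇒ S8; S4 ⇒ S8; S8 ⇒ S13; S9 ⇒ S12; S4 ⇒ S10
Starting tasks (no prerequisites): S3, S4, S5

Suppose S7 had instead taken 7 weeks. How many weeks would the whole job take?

21

Actual critical path: S3→S9→S12 = 3+5+13 = 21 ⇒ 21 weeks.
S7 has 15 weeks of float (longest path through it is 6).
That remains the longest chain; total 21 weeks.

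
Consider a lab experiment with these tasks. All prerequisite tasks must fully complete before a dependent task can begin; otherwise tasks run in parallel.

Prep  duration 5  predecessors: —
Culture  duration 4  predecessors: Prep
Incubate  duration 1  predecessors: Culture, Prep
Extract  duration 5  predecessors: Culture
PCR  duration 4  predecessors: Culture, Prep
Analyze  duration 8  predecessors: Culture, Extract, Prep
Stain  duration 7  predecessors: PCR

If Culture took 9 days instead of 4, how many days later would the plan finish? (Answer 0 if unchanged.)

5

The binding path is Prep→Culture→Extract→Analyze = 5+4+5+8 = 22; finish at 22 days.
Since Culture is critical, the +5 change carries straight to that chain (now 27 days).
That remains the longest chain; total 27 days.
Change in finish: 27 − 22 = +5 days.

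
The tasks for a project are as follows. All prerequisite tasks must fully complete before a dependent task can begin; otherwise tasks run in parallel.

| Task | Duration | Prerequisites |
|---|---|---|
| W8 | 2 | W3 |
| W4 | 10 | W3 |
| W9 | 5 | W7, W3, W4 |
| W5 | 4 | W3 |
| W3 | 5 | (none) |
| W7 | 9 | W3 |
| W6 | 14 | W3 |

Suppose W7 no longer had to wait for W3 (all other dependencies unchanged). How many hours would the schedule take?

20

With the dependency in place, W3→W4→W9 = 5+10+5 = 20 sets the finish at 20 hours.
Without W3→W7, W7's earliest start moves from 5 to 0.
After: W3→W4→W9 = 5+10+5 = 20 → 20 hours.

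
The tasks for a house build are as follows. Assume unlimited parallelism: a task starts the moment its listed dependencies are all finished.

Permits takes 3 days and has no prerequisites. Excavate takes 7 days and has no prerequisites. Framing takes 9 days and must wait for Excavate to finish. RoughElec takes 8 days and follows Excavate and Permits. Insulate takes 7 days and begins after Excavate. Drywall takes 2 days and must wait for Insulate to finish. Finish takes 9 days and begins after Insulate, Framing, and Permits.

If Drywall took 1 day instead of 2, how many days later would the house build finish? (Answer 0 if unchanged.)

0

The binding path is Excavate→Framing→Finish = 7+9+9 = 25; finish at 25 days.
Drywall is off the critical path — its longest chain is 16 days, giving 9 of slack.
That remains the longest chain; total 25 days.
Change in finish: 25 − 25 = +0 days.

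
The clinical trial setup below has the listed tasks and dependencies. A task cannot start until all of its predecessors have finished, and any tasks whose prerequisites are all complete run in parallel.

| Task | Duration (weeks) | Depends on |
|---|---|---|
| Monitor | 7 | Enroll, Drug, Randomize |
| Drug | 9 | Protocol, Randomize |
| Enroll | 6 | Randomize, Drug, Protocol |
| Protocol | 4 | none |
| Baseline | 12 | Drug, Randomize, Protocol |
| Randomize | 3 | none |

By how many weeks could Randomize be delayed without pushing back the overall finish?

1

Critical path: Protocol→Drug→Enroll→Monitor = 4+9+6+7 = 26, so the finish is 26 weeks.
Randomize finishes as early as 3 and must finish by 4.
So Randomize can slip 4 − 3 = 1 week.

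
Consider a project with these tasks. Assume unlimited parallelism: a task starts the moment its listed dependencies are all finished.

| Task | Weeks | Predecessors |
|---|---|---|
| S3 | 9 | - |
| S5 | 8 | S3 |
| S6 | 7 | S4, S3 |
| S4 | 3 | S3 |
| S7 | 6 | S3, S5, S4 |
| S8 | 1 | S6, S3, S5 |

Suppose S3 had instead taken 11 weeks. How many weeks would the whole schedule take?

As given, the longest chain is S3→S5→S7 = 9+8+6 = 23, so the finish is 23 weeks.
S3 lies on that path, so at 11 weeks the path becomes 25 weeks.
The critical path is still S3→S5→S7; finish is now 25 weeks.

25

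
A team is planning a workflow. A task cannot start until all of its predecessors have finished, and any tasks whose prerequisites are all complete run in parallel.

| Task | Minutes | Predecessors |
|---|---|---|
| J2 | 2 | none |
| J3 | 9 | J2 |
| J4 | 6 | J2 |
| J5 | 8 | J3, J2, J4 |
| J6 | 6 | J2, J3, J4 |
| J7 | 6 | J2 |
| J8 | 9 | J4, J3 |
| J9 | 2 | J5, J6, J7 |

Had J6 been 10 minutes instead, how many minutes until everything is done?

Critical path before the change: J2→J3→J5→J9 = 2+9+8+2 = 21 giving 21 minutes.
The longest path through J6 is only 19 minutes, so J6 has float 2.
New critical path: J2→J3→J6→J9 = 2+9+10+2 = 23 ⇒ 23 minutes.

23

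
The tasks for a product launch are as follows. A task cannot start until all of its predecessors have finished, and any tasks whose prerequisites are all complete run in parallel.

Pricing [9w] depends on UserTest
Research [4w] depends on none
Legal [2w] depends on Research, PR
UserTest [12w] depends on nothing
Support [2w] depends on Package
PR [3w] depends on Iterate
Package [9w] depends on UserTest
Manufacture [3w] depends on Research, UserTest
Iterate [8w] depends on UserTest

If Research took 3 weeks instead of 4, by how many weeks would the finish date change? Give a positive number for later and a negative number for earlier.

0

As given, the longest chain is UserTest→Iterate→PR→Legal = 12+8+3+2 = 25, so the finish is 25 weeks.
The longest path through Research is only 7 weeks, so Research has float 18.
The critical path is still UserTest→Iterate→PR→Legal; finish is now 25 weeks.
Change in finish: 25 − 25 = +0 weeks.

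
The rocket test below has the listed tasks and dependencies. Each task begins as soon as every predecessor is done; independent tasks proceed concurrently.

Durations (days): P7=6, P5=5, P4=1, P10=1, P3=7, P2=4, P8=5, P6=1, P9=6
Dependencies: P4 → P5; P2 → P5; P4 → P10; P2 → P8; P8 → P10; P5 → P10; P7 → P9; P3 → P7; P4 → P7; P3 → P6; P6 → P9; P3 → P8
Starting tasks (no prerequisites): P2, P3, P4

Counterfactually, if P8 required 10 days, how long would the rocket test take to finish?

Actual critical path: P3→P7→P9 = 7+6+6 = 19 ⇒ 19 days.
P8 has 6 days of float (longest path through it is 13).
That remains the longest chain; total 19 days.

19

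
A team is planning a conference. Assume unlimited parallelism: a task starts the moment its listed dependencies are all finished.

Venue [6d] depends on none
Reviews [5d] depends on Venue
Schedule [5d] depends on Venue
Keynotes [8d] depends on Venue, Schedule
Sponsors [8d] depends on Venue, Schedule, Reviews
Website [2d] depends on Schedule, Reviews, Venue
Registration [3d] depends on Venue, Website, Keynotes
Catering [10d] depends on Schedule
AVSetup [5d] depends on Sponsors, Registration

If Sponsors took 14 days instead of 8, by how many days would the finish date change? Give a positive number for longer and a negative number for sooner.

Baseline: Venue→Schedule→Keynotes→Registration→AVSetup = 6+5+8+3+5 = 27 → 27 days.
Sponsors is off the critical path — its longest chain is 24 days, giving 3 of slack.
New critical path: Venue→Reviews→Sponsors→AVSetup = 6+5+14+5 = 30 ⇒ 30 days.
Change in finish: 30 − 27 = +3 days.

3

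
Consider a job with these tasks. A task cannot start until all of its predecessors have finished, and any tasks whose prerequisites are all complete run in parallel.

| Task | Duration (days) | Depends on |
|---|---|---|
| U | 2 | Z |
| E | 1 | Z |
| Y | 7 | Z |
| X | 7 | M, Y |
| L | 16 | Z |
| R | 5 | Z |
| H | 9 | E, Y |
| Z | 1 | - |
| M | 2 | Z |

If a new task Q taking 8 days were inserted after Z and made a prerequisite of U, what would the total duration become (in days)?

Originally the job takes 17 days.
With Q inserted, U now waits for max(Z, Q).
New critical path: Z→Y→H = 1+7+9 = 17 ⇒ 17 days.

17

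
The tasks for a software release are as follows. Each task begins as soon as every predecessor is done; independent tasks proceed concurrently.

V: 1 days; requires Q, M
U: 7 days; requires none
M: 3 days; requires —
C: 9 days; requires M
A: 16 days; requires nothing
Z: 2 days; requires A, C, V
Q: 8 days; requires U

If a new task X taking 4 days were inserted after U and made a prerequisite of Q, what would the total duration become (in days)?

Originally the job takes 18 days.
With X inserted, Q now waits for max(U, X).
New critical path: U→X→Q→V→Z = 7+4+8+1+2 = 22 ⇒ 22 days.

22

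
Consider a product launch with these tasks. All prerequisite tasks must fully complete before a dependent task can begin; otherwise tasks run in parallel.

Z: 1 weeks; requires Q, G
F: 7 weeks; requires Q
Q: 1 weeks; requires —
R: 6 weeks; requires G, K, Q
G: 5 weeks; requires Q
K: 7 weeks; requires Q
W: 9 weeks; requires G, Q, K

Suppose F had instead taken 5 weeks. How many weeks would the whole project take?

Actual critical path: Q→K→W = 1+7+9 = 17 ⇒ 17 weeks.
The longest path through F is only 8 weeks, so F has float 9.
The critical path is still Q→K→W; finish is now 17 weeks.

17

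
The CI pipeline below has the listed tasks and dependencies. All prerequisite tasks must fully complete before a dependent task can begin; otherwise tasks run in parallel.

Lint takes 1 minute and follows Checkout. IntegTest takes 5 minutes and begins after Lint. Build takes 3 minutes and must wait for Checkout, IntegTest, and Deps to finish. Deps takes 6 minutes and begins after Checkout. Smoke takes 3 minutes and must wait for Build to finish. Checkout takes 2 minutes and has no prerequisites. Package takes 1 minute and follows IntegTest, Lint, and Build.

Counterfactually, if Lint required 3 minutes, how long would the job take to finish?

The binding path is Checkout→Lint→IntegTest→Build→Smoke = 2+1+5+3+3 = 14; finish at 14 minutes.
Lint is on the critical path; changing it to 3 makes that path 16 minutes.
That remains the longest chain; total 16 minutes.

16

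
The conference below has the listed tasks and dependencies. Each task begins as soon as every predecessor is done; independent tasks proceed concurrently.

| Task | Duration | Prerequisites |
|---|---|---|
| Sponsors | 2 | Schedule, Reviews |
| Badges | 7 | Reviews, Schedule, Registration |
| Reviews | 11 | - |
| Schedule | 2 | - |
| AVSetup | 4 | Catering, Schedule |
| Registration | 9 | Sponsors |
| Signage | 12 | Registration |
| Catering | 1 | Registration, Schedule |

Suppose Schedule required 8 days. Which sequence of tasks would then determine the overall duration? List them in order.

Critical path before the change: Reviews→Sponsors→Registration→Signage = 11+2+9+12 = 34 giving 34 days.
Schedule has 9 days of float (longest path through it is 25).
That remains the longest chain; total 34 days.

Reviews, Sponsors, Registration, Signage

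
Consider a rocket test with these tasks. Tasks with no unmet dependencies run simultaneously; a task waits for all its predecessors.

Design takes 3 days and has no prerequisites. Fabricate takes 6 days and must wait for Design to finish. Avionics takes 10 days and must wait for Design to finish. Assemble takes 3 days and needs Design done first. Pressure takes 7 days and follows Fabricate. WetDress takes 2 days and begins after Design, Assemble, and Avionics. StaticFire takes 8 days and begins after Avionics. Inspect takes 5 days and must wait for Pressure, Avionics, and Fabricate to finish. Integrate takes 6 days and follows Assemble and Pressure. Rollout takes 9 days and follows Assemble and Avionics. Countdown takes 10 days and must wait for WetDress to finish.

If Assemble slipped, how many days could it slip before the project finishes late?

Critical path: Design→Avionics→WetDress→Countdown = 3+10+2+10 = 25, so the finish is 25 days.
Longest path through Assemble: 18 days (earliest finish 6, latest finish 13).
Float = 25 − 18 = 7.

7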